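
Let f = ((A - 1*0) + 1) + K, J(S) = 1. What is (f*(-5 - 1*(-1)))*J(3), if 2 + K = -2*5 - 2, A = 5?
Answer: 32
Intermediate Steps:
K = -14 (K = -2 + (-2*5 - 2) = -2 + (-10 - 2) = -2 - 12 = -14)
f = -8 (f = ((5 - 1*0) + 1) - 14 = ((5 + 0) + 1) - 14 = (5 + 1) - 14 = 6 - 14 = -8)
(f*(-5 - 1*(-1)))*J(3) = -8*(-5 - 1*(-1))*1 = -8*(-5 + 1)*1 = -8*(-4)*1 = 32*1 = 32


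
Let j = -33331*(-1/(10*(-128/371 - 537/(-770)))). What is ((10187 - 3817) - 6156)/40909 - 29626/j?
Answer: -1581839269400/505872553109 ≈ -3.1270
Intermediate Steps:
j = 136023811/14381 (j = -33331*(-1/(10*(-128*1/371 - 537*(-1/770)))) = -33331*(-1/(10*(-128/371 + 537/770))) = -33331/((-10*14381/40810)) = -33331/(-14381/4081) = -33331*(-4081/14381) = 136023811/14381 ≈ 9458.6)
((10187 - 3817) - 6156)/40909 - 29626/j = ((10187 - 3817) - 6156)/40909 - 29626/136023811/14381 = (6370 - 6156)*(1/40909) - 29626*14381/136023811 = 214*(1/40909) - 426051506/136023811 = 214/40909 - 426051506/136023811 = -1581839269400/505872553109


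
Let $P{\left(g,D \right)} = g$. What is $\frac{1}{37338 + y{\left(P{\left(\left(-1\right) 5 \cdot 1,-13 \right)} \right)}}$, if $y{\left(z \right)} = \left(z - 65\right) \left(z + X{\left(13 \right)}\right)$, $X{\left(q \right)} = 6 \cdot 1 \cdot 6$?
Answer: $\frac{1}{35168} \approx 2.8435 \cdot 10^{-5}$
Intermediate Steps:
$X{\left(q \right)} = 36$ ($X{\left(q \right)} = 6 \cdot 6 = 36$)
$y{\left(z \right)} = \left(-65 + z\right) \left(36 + z\right)$ ($y{\left(z \right)} = \left(z - 65\right) \left(z + 36\right) = \left(-65 + z\right) \left(36 + z\right)$)
$\frac{1}{37338 + y{\left(P{\left(\left(-1\right) 5 \cdot 1,-13 \right)} \right)}} = \frac{1}{37338 - \left(2340 - 25 + 29 \left(\left(-1\right) 5\right) 1\right)} = \frac{1}{37338 - \left(2340 - 25 + 29 \left(-5\right) 1\right)} = \frac{1}{37338 - \left(2195 - 25\right)} = \frac{1}{37338 + \left(-2340 + 25 + 145\right)} = \frac{1}{37338 - 2170} = \frac{1}{35168}$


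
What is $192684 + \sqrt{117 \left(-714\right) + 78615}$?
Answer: $192684 + 3 i \sqrt{547} \approx 1.9268 \cdot 10^{5} + 70.164 i$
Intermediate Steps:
$192684 + \sqrt{117 \left(-714\right) + 78615} = 192684 + \sqrt{-83538 + 78615} = 192684 + \sqrt{-4923} = 192684 + 3 i \sqrt{547}$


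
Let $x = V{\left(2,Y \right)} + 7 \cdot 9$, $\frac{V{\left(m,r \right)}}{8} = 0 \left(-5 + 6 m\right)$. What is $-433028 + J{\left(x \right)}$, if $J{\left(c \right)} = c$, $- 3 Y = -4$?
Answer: $-432965$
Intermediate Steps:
$Y = \frac{4}{3}$ ($Y = \left(- \frac{1}{3}\right) \left(-4\right) = \frac{4}{3} \approx 1.3333$)
$V{\left(m,r \right)} = 0$ ($V{\left(m,r \right)} = 8 \cdot 0 \left(-5 + 6 m\right) = 8 \cdot 0 = 0$)
$x = 63$ ($x = 0 + 7 \cdot 9 = 0 + 63 = 63$)
$-433028 + J{\left(x \right)} = -433028 + 63 = -432965$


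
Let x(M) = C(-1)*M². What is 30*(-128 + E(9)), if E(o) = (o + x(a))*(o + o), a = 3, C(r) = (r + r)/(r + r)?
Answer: 5880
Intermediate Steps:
C(r) = 1 (C(r) = (2*r)/((2*r)) = (2*r)*(1/(2*r)) = 1)
x(M) = M² (x(M) = 1*M² = M²)
E(o) = 2*o*(9 + o) (E(o) = (o + 3²)*(o + o) = (o + 9)*(2*o) = (9 + o)*(2*o) = 2*o*(9 + o))
30*(-128 + E(9)) = 30*(-128 + 2*9*(9 + 9)) = 30*(-128 + 2*9*18) = 30*(-128 + 324) = 30*196 = 5880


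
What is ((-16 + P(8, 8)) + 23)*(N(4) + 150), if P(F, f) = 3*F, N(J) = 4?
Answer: 4774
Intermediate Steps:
((-16 + P(8, 8)) + 23)*(N(4) + 150) = ((-16 + 3*8) + 23)*(4 + 150) = ((-16 + 24) + 23)*154 = (8 + 23)*154 = 31*154 = 4774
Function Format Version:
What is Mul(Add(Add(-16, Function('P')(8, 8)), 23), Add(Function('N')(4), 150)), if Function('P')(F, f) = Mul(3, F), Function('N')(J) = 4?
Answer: 4774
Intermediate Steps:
Mul(Add(Add(-16, Function('P')(8, 8)), 23), Add(Function('N')(4), 150)) = Mul(Add(Add(-16, Mul(3, 8)), 23), Add(4, 150)) = Mul(Add(Add(-16, 24), 23), 154) = Mul(Add(8, 23), 154) = Mul(31, 154) = 4774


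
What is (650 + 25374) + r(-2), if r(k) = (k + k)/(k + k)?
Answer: 26025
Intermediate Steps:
r(k) = 1 (r(k) = (2*k)/((2*k)) = (2*k)*(1/(2*k)) = 1)
(650 + 25374) + r(-2) = (650 + 25374) + 1 = 26024 + 1 = 26025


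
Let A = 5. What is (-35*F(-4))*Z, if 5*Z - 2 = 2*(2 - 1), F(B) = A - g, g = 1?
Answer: -112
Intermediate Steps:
F(B) = 4 (F(B) = 5 - 1*1 = 5 - 1 = 4)
Z = ⅘ (Z = ⅖ + (2*(2 - 1))/5 = ⅖ + (2*1)/5 = ⅖ + (⅕)*2 = ⅖ + ⅖ = ⅘ ≈ 0.80000)
(-35*F(-4))*Z = -35*4*(⅘) = -140*⅘ = -112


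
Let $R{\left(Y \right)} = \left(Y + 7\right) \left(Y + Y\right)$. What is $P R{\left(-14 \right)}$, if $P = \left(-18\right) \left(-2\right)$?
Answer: $7056$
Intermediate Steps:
$P = 36$
$R{\left(Y \right)} = 2 Y \left(7 + Y\right)$ ($R{\left(Y \right)} = \left(7 + Y\right) 2 Y = 2 Y \left(7 + Y\right)$)
$P R{\left(-14 \right)} = 36 \cdot 2 \left(-14\right) \left(7 - 14\right) = 36 \cdot 2 \left(-14\right) \left(-7\right) = 36 \cdot 196 = 7056$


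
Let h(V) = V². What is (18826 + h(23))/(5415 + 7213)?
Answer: 2765/1804 ≈ 1.5327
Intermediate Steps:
(18826 + h(23))/(5415 + 7213) = (18826 + 23²)/(5415 + 7213) = (18826 + 529)/12628 = 19355*(1/12628) = 2765/1804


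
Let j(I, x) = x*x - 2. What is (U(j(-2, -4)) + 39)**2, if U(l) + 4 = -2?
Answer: 1089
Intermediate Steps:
j(I, x) = -2 + x**2 (j(I, x) = x**2 - 2 = -2 + x**2)
U(l) = -6 (U(l) = -4 - 2 = -6)
(U(j(-2, -4)) + 39)**2 = (-6 + 39)**2 = 33**2 = 1089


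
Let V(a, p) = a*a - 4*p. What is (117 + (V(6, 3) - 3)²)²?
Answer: 311364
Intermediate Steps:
V(a, p) = a² - 4*p
(117 + (V(6, 3) - 3)²)² = (117 + ((6² - 4*3) - 3)²)² = (117 + ((36 - 12) - 3)²)² = (117 + (24 - 3)²)² = (117 + 21²)² = (117 + 441)² = 558² = 311364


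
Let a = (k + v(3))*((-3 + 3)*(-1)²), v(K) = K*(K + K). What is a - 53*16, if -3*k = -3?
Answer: -848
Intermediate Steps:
k = 1 (k = -⅓*(-3) = 1)
v(K) = 2*K² (v(K) = K*(2*K) = 2*K²)
a = 0 (a = (1 + 2*3²)*((-3 + 3)*(-1)²) = (1 + 2*9)*(0*1) = (1 + 18)*0 = 19*0 = 0)
a - 53*16 = 0 - 53*16 = 0 - 848 = -848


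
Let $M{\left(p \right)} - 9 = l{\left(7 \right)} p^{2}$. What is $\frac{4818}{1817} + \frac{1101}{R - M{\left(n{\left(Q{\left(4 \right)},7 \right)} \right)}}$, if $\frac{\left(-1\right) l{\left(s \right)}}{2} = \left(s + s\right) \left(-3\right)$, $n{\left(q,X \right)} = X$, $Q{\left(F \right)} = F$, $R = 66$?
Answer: $\frac{5851915}{2458401} \approx 2.3804$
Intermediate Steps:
$l{\left(s \right)} = 12 s$ ($l{\left(s \right)} = - 2 \left(s + s\right) \left(-3\right) = - 2 \cdot 2 s \left(-3\right) = - 2 \left(- 6 s\right) = 12 s$)
$M{\left(p \right)} = 9 + 84 p^{2}$ ($M{\left(p \right)} = 9 + 12 \cdot 7 p^{2} = 9 + 84 p^{2}$)
$\frac{4818}{1817} + \frac{1101}{R - M{\left(n{\left(Q{\left(4 \right)},7 \right)} \right)}} = \frac{4818}{1817} + \frac{1101}{66 - \left(9 + 84 \cdot 7^{2}\right)} = 4818 \cdot \frac{1}{1817} + \frac{1101}{66 - \left(9 + 84 \cdot 49\right)} = \frac{4818}{1817} + \frac{1101}{66 - \left(9 + 4116\right)} = \frac{4818}{1817} + \frac{1101}{66 - 4125} = \frac{4818}{1817} + \frac{1101}{-4059} = \frac{4818}{1817} + 1101 \left(- \frac{1}{4059}\right) = \frac{4818}{1817} - \frac{367}{1353} = \frac{5851915}{2458401}$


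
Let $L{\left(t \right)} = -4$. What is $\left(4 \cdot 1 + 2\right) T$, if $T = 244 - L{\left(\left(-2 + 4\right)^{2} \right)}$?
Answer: $1488$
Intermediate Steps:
$T = 248$ ($T = 244 - -4 = 244 + 4 = 248$)
$\left(4 \cdot 1 + 2\right) T = \left(4 \cdot 1 + 2\right) 248 = \left(4 + 2\right) 248 = 6 \cdot 248 = 1488$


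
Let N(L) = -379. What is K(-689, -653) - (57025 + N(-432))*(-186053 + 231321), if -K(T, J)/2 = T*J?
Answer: -2565150962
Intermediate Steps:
K(T, J) = -2*J*T (K(T, J) = -2*T*J = -2*J*T)
K(-689, -653) - (57025 + N(-432))*(-186053 + 231321) = -2*(-653)*(-689) - (57025 - 379)*(-186053 + 231321) = -899834 - 56646*45268 = -899834 - 1*2564251128 = -899834 - 2564251128 = -2565150962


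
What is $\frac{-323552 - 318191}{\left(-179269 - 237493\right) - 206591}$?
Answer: $\frac{641743}{623353} \approx 1.0295$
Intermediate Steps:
$\frac{-323552 - 318191}{\left(-179269 - 237493\right) - 206591} = - \frac{641743}{\left(-179269 - 237493\right) - 206591} = - \frac{641743}{-416762 - 206591} = - \frac{641743}{-623353} = \left(-641743\right) \left(- \frac{1}{623353}\right) = \frac{641743}{623353}$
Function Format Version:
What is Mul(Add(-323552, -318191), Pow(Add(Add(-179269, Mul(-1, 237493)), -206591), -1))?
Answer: Rational(641743, 623353) ≈ 1.0295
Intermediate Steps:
Mul(Add(-323552, -318191), Pow(Add(Add(-179269, Mul(-1, 237493)), -206591), -1)) = Mul(-641743, Pow(Add(Add(-179269, -237493), -206591), -1)) = Mul(-641743, Pow(Add(-416762, -206591), -1)) = Mul(-641743, Pow(-623353, -1)) = Mul(-641743, Rational(-1, 623353)) = Rational(641743, 623353)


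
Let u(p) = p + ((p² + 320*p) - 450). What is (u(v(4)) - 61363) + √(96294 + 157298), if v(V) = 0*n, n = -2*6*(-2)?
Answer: -61813 + 2*√63398 ≈ -61309.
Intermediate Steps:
n = 24 (n = -12*(-2) = 24)
v(V) = 0 (v(V) = 0*24 = 0)
u(p) = -450 + p² + 321*p (u(p) = p + (-450 + p² + 320*p) = -450 + p² + 321*p)
(u(v(4)) - 61363) + √(96294 + 157298) = ((-450 + 0² + 321*0) - 61363) + √(96294 + 157298) = ((-450 + 0 + 0) - 61363) + √253592 = (-450 - 61363) + 2*√63398 = -61813 + 2*√63398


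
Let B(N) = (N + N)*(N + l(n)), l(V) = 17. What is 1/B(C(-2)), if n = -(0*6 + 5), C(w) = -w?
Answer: 1/76 ≈ 0.013158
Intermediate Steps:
n = -5 (n = -(0 + 5) = -1*5 = -5)
B(N) = 2*N*(17 + N) (B(N) = (N + N)*(N + 17) = (2*N)*(17 + N) = 2*N*(17 + N))
1/B(C(-2)) = 1/(2*(-1*(-2))*(17 - 1*(-2))) = 1/(2*2*(17 + 2)) = 1/(2*2*19) = 1/76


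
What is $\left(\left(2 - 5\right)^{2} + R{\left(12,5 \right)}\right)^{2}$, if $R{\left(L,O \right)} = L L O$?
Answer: $531441$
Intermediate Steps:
$R{\left(L,O \right)} = O L^{2}$ ($R{\left(L,O \right)} = L^{2} O = O L^{2}$)
$\left(\left(2 - 5\right)^{2} + R{\left(12,5 \right)}\right)^{2} = \left(\left(2 - 5\right)^{2} + 5 \cdot 12^{2}\right)^{2} = \left(\left(-3\right)^{2} + 5 \cdot 144\right)^{2} = \left(9 + 720\right)^{2} = 729^{2} = 531441$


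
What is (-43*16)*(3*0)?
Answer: 0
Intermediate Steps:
(-43*16)*(3*0) = -688*0 = 0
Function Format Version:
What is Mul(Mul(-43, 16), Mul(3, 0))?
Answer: 0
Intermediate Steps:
Mul(Mul(-43, 16), Mul(3, 0)) = Mul(-688, 0) = 0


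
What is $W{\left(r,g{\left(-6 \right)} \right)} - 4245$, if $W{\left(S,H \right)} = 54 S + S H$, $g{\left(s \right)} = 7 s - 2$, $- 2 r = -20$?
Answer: $-4145$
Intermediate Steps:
$r = 10$ ($r = \left(- \frac{1}{2}\right) \left(-20\right) = 10$)
$g{\left(s \right)} = -2 + 7 s$
$W{\left(S,H \right)} = 54 S + H S$
$W{\left(r,g{\left(-6 \right)} \right)} - 4245 = 10 \left(54 + \left(-2 + 7 \left(-6\right)\right)\right) - 4245 = 10 \left(54 - 44\right) - 4245 = 10 \cdot 10 - 4245 = 100 - 4245 = -4145$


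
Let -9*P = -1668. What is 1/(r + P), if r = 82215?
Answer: 3/247201 ≈ 1.2136e-5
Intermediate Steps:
P = 556/3 (P = -⅑*(-1668) = 556/3 ≈ 185.33)
1/(r + P) = 1/(82215 + 556/3) = 1/(247201/3) = 3/247201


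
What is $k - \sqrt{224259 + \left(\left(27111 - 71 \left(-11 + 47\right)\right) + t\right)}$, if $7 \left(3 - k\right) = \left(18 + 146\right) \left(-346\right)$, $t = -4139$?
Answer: $\frac{56765}{7} - 5 \sqrt{9787} \approx 7614.6$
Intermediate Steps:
$k = \frac{56765}{7}$ ($k = 3 - \frac{\left(18 + 146\right) \left(-346\right)}{7} = 3 - \frac{164 \left(-346\right)}{7} = 3 - - \frac{56744}{7} = 3 + \frac{56744}{7} = \frac{56765}{7} \approx 8109.3$)
$k - \sqrt{224259 + \left(\left(27111 - 71 \left(-11 + 47\right)\right) + t\right)} = \frac{56765}{7} - \sqrt{224259 + \left(\left(27111 - 71 \left(-11 + 47\right)\right) - 4139\right)} = \frac{56765}{7} - \sqrt{224259 + \left(\left(27111 - 2556\right) - 4139\right)} = \frac{56765}{7} - \sqrt{224259 + \left(24555 - 4139\right)} = \frac{56765}{7} - \sqrt{224259 + 20416} = \frac{56765}{7} - \sqrt{244675} = \frac{56765}{7} - 5 \sqrt{9787}$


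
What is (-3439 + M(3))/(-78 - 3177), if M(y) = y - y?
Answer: 3439/3255 ≈ 1.0565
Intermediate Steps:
M(y) = 0
(-3439 + M(3))/(-78 - 3177) = (-3439 + 0)/(-78 - 3177) = -3439/(-3255) = -3439*(-1/3255) = 3439/3255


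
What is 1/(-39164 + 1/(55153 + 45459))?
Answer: -100612/3940368367 ≈ -2.5534e-5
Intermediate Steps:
1/(-39164 + 1/(55153 + 45459)) = 1/(-39164 + 1/100612) = 1/(-3940368367/100612) = -100612/3940368367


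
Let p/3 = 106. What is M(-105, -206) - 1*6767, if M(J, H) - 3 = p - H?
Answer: -6240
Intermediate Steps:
p = 318 (p = 3*106 = 318)
M(J, H) = 321 - H (M(J, H) = 3 + (318 - H) = 321 - H)
M(-105, -206) - 1*6767 = (321 - 1*(-206)) - 1*6767 = (321 + 206) - 6767 = 527 - 6767 = -6240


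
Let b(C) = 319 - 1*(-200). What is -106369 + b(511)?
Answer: -105850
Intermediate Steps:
b(C) = 519 (b(C) = 319 + 200 = 519)
-106369 + b(511) = -106369 + 519 = -105850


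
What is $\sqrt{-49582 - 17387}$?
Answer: $3 i \sqrt{7441} \approx 258.78 i$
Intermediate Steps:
$\sqrt{-49582 - 17387} = \sqrt{-66969} = 3 i \sqrt{7441}$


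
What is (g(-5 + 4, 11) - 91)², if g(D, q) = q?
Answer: 6400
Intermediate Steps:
(g(-5 + 4, 11) - 91)² = (11 - 91)² = (-80)² = 6400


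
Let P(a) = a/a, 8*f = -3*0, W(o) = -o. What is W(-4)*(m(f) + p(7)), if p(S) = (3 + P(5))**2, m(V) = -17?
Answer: -4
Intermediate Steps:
f = 0 (f = (-3*0)/8 = (1/8)*0 = 0)
P(a) = 1
p(S) = 16 (p(S) = (3 + 1)**2 = 4**2 = 16)
W(-4)*(m(f) + p(7)) = (-1*(-4))*(-17 + 16) = 4*(-1) = -4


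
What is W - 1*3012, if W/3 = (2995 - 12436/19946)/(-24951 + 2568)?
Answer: -224148424553/74408553 ≈ -3012.4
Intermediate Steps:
W = -29862917/74408553 (W = 3*((2995 - 12436/19946)/(-24951 + 2568)) = 3*((2995 - 12436*1/19946)/(-22383)) = 3*((2995 - 6218/9973)*(-1/22383)) = 3*((29862917/9973)*(-1/22383)) = 3*(-29862917/223225659) = -29862917/74408553 ≈ -0.40134)
W - 1*3012 = -29862917/74408553 - 1*3012 = -29862917/74408553 - 3012 = -224148424553/74408553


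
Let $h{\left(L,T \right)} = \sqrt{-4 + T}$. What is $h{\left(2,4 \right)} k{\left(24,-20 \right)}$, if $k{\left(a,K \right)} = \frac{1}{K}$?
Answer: $0$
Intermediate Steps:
$h{\left(2,4 \right)} k{\left(24,-20 \right)} = \frac{\sqrt{-4 + 4}}{-20} = \sqrt{0} \left(- \frac{1}{20}\right) = 0 \left(- \frac{1}{20}\right) = 0$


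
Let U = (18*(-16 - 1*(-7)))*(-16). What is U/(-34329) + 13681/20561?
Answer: 138786979/235279523 ≈ 0.58988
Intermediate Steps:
U = 2592 (U = (18*(-16 + 7))*(-16) = (18*(-9))*(-16) = -162*(-16) = 2592)
U/(-34329) + 13681/20561 = 2592/(-34329) + 13681/20561 = 2592*(-1/34329) + 13681*(1/20561) = -864/11443 + 13681/20561 = 138786979/235279523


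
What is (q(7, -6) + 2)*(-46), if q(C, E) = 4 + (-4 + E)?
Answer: 184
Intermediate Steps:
q(C, E) = E
(q(7, -6) + 2)*(-46) = (-6 + 2)*(-46) = -4*(-46) = 184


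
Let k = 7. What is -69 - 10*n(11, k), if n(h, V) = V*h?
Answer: -839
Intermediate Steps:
-69 - 10*n(11, k) = -69 - 70*11 = -69 - 10*77 = -69 - 770 = -839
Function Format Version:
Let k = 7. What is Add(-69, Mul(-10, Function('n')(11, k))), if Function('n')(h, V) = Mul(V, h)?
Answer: -839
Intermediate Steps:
Add(-69, Mul(-10, Function('n')(11, k))) = Add(-69, Mul(-10, Mul(7, 11))) = Add(-69, Mul(-10, 77)) = Add(-69, -770) = -839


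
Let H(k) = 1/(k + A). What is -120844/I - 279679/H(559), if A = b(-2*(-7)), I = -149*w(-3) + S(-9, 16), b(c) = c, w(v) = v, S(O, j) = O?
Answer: -35096139095/219 ≈ -1.6026e+8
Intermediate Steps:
I = 438 (I = -149*(-3) - 9 = 447 - 9 = 438)
A = 14 (A = -2*(-7) = 14)
H(k) = 1/(14 + k) (H(k) = 1/(k + 14) = 1/(14 + k))
-120844/I - 279679/H(559) = -120844/438 - 279679/(1/(14 + 559)) = -120844*1/438 - 279679/(1/573) = -60422/219 - 279679/1/573 = -60422/219 - 279679*573 = -60422/219 - 160256067 = -35096139095/219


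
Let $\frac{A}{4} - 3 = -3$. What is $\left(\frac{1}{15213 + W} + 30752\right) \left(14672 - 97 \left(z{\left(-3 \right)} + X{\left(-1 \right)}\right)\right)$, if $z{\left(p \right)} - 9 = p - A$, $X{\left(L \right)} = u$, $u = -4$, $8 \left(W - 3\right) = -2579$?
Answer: $\frac{2792021382672}{6271} \approx 4.4523 \cdot 10^{8}$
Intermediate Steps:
$W = - \frac{2555}{8}$ ($W = 3 + \frac{1}{8} \left(-2579\right) = 3 - \frac{2579}{8} = - \frac{2555}{8} \approx -319.38$)
$X{\left(L \right)} = -4$
$A = 0$ ($A = 12 + 4 \left(-3\right) = 12 - 12 = 0$)
$z{\left(p \right)} = 9 + p$ ($z{\left(p \right)} = 9 + \left(p - 0\right) = 9 + \left(p + 0\right) = 9 + p$)
$\left(\frac{1}{15213 + W} + 30752\right) \left(14672 - 97 \left(z{\left(-3 \right)} + X{\left(-1 \right)}\right)\right) = \left(\frac{1}{15213 - \frac{2555}{8}} + 30752\right) \left(14672 - 97 \left(\left(9 - 3\right) - 4\right)\right) = \left(\frac{1}{\frac{119149}{8}} + 30752\right) \left(14672 - 97 \left(6 - 4\right)\right) = \left(\frac{8}{119149} + 30752\right) \left(14672 - 194\right) = \frac{3664070056 \left(14672 - 194\right)}{119149} = \frac{3664070056}{119149} \cdot 14478 = \frac{2792021382672}{6271}$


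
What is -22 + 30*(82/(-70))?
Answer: -400/7 ≈ -57.143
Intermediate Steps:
-22 + 30*(82/(-70)) = -22 + 30*(82*(-1/70)) = -22 + 30*(-41/35) = -22 - 246/7 = -400/7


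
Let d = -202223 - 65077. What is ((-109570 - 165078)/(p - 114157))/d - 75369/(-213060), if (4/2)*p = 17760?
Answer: 3213433334897/9084278636100 ≈ 0.35374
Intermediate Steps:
p = 8880 (p = (½)*17760 = 8880)
d = -267300
((-109570 - 165078)/(p - 114157))/d - 75369/(-213060) = ((-109570 - 165078)/(8880 - 114157))/(-267300) - 75369/(-213060) = -274648/(-105277)*(-1/267300) - 75369*(-1/213060) = -274648*(-1/105277)*(-1/267300) + 25123/71020 = (274648/105277)*(-1/267300) + 25123/71020 = -6242/639557775 + 25123/71020 = 3213433334897/9084278636100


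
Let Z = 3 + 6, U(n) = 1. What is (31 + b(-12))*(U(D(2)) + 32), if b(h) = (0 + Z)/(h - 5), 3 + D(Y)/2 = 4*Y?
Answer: 17094/17 ≈ 1005.5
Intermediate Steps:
D(Y) = -6 + 8*Y (D(Y) = -6 + 2*(4*Y) = -6 + 8*Y)
Z = 9
b(h) = 9/(-5 + h) (b(h) = (0 + 9)/(h - 5) = 9/(-5 + h))
(31 + b(-12))*(U(D(2)) + 32) = (31 + 9/(-5 - 12))*(1 + 32) = (31 + 9/(-17))*33 = (31 + 9*(-1/17))*33 = (31 - 9/17)*33 = (518/17)*33 = 17094/17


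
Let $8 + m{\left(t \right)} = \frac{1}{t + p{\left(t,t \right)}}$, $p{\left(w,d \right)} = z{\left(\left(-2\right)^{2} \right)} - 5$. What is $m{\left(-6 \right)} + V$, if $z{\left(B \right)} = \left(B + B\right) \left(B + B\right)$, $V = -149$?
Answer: $- \frac{8320}{53} \approx -156.98$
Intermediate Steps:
$z{\left(B \right)} = 4 B^{2}$ ($z{\left(B \right)} = 2 B 2 B = 4 B^{2}$)
$p{\left(w,d \right)} = 59$ ($p{\left(w,d \right)} = 4 \left(\left(-2\right)^{2}\right)^{2} - 5 = 4 \cdot 4^{2} - 5 = 4 \cdot 16 - 5 = 64 - 5 = 59$)
$m{\left(t \right)} = -8 + \frac{1}{59 + t}$ ($m{\left(t \right)} = -8 + \frac{1}{t + 59} = -8 + \frac{1}{59 + t}$)
$m{\left(-6 \right)} + V = \frac{-471 - -48}{59 - 6} - 149 = \frac{-471 + 48}{53} - 149 = \frac{1}{53} \left(-423\right) - 149 = - \frac{423}{53} - 149 = - \frac{8320}{53}$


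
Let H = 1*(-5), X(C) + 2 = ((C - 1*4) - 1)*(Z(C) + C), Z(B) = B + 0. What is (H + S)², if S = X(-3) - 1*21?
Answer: 400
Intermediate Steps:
Z(B) = B
X(C) = -2 + 2*C*(-5 + C) (X(C) = -2 + ((C - 1*4) - 1)*(C + C) = -2 + ((C - 4) - 1)*(2*C) = -2 + ((-4 + C) - 1)*(2*C) = -2 + (-5 + C)*(2*C) = -2 + 2*C*(-5 + C))
S = 25 (S = (-2 - 10*(-3) + 2*(-3)²) - 1*21 = (-2 + 30 + 2*9) - 21 = (-2 + 30 + 18) - 21 = 46 - 21 = 25)
H = -5
(H + S)² = (-5 + 25)² = 20² = 400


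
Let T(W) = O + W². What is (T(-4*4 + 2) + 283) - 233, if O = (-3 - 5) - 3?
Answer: 235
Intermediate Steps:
O = -11 (O = -8 - 3 = -11)
T(W) = -11 + W²
(T(-4*4 + 2) + 283) - 233 = ((-11 + (-4*4 + 2)²) + 283) - 233 = ((-11 + (-16 + 2)²) + 283) - 233 = ((-11 + (-14)²) + 283) - 233 = ((-11 + 196) + 283) - 233 = (185 + 283) - 233 = 468 - 233 = 235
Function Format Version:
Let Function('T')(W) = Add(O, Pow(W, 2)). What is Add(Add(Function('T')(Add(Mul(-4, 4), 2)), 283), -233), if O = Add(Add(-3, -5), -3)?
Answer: 235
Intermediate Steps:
O = -11 (O = Add(-8, -3) = -11)
Function('T')(W) = Add(-11, Pow(W, 2))
Add(Add(Function('T')(Add(Mul(-4, 4), 2)), 283), -233) = Add(Add(Add(-11, Pow(Add(Mul(-4, 4), 2), 2)), 283), -233) = Add(Add(Add(-11, Pow(Add(-16, 2), 2)), 283), -233) = Add(Add(Add(-11, Pow(-14, 2)), 283), -233) = Add(Add(Add(-11, 196), 283), -233) = Add(Add(185, 283), -233) = Add(468, -233) = 235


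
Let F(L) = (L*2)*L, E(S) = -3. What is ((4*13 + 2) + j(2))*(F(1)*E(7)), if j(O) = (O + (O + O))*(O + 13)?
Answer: -864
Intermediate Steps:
j(O) = 3*O*(13 + O) (j(O) = (O + 2*O)*(13 + O) = (3*O)*(13 + O) = 3*O*(13 + O))
F(L) = 2*L**2 (F(L) = (2*L)*L = 2*L**2)
((4*13 + 2) + j(2))*(F(1)*E(7)) = ((4*13 + 2) + 3*2*(13 + 2))*((2*1**2)*(-3)) = ((52 + 2) + 3*2*15)*((2*1)*(-3)) = (54 + 90)*(2*(-3)) = 144*(-6) = -864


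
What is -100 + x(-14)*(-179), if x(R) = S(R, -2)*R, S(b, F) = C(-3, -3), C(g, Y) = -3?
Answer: -7618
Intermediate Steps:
S(b, F) = -3
x(R) = -3*R
-100 + x(-14)*(-179) = -100 - 3*(-14)*(-179) = -100 + 42*(-179) = -100 - 7518 = -7618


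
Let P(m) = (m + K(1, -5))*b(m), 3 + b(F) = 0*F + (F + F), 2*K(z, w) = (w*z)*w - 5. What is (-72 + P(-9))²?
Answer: 8649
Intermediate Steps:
K(z, w) = -5/2 + z*w²/2 (K(z, w) = ((w*z)*w - 5)/2 = (z*w² - 5)/2 = (-5 + z*w²)/2 = -5/2 + z*w²/2)
b(F) = -3 + 2*F (b(F) = -3 + (0*F + (F + F)) = -3 + (0 + 2*F) = -3 + 2*F)
P(m) = (-3 + 2*m)*(10 + m) (P(m) = (m + (-5/2 + (½)*1*(-5)²))*(-3 + 2*m) = (m + (-5/2 + (½)*1*25))*(-3 + 2*m) = (m + (-5/2 + 25/2))*(-3 + 2*m) = (m + 10)*(-3 + 2*m) = (10 + m)*(-3 + 2*m) = (-3 + 2*m)*(10 + m))
(-72 + P(-9))² = (-72 + (-3 + 2*(-9))*(10 - 9))² = (-72 + (-3 - 18)*1)² = (-72 - 21*1)² = (-72 - 21)² = (-93)² = 8649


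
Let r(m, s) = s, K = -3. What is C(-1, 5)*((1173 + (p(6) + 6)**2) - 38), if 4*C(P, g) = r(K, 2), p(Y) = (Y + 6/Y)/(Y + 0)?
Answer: 42709/72 ≈ 593.18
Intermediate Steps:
p(Y) = (Y + 6/Y)/Y
C(P, g) = 1/2 (C(P, g) = (1/4)*2 = 1/2)
C(-1, 5)*((1173 + (p(6) + 6)**2) - 38) = ((1173 + ((1 + 6/6**2) + 6)**2) - 38)/2 = ((1173 + ((1 + 6*(1/36)) + 6)**2) - 38)/2 = ((1173 + ((1 + 1/6) + 6)**2) - 38)/2 = ((1173 + (7/6 + 6)**2) - 38)/2 = ((1173 + (43/6)**2) - 38)/2 = ((1173 + 1849/36) - 38)/2 = (44077/36 - 38)/2 = (1/2)*(42709/36) = 42709/72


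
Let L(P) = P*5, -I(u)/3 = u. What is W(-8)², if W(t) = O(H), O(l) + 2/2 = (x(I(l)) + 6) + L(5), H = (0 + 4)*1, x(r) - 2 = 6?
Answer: 1444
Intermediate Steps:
I(u) = -3*u
x(r) = 8 (x(r) = 2 + 6 = 8)
H = 4 (H = 4*1 = 4)
L(P) = 5*P
O(l) = 38 (O(l) = -1 + ((8 + 6) + 5*5) = -1 + (14 + 25) = -1 + 39 = 38)
W(t) = 38
W(-8)² = 38² = 1444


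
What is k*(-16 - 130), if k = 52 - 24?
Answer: -4088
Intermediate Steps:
k = 28
k*(-16 - 130) = 28*(-16 - 130) = 28*(-146) = -4088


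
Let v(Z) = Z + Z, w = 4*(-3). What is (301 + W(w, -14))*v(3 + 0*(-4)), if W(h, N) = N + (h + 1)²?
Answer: 2448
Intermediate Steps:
w = -12
v(Z) = 2*Z
W(h, N) = N + (1 + h)²
(301 + W(w, -14))*v(3 + 0*(-4)) = (301 + (-14 + (1 - 12)²))*(2*(3 + 0*(-4))) = (301 + (-14 + (-11)²))*(2*(3 + 0)) = (301 + (-14 + 121))*(2*3) = (301 + 107)*6 = 408*6 = 2448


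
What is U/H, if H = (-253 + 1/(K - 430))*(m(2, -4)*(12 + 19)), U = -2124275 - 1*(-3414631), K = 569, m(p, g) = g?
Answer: 44839871/1090146 ≈ 41.132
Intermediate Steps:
U = 1290356 (U = -2124275 + 3414631 = 1290356)
H = 4360584/139 (H = (-253 + 1/(569 - 430))*(-4*(12 + 19)) = (-253 + 1/139)*(-4*31) = (-253 + 1/139)*(-124) = -35166/139*(-124) = 4360584/139 ≈ 31371.)
U/H = 1290356/(4360584/139) = 1290356*(139/4360584) = 44839871/1090146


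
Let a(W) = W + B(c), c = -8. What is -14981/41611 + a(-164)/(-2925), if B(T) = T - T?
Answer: -36995221/121712175 ≈ -0.30396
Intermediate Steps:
B(T) = 0
a(W) = W (a(W) = W + 0 = W)
-14981/41611 + a(-164)/(-2925) = -14981/41611 - 164/(-2925) = -14981*1/41611 - 164*(-1/2925) = -14981/41611 + 164/2925 = -36995221/121712175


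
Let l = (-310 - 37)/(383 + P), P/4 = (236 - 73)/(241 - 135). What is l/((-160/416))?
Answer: 239083/103125 ≈ 2.3184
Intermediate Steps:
P = 326/53 (P = 4*((236 - 73)/(241 - 135)) = 4*(163/106) = 326/53 ≈ 6.1509)
l = -18391/20625 (l = (-310 - 37)/(383 + 326/53) = -347/20625/53 = -347*53/20625 = -18391/20625 ≈ -0.89168)
l/((-160/416)) = -18391/(20625*((-160/416))) = -18391/(20625*((-160*1/416))) = -18391/(20625*(-5/13)) = -18391/20625*(-13/5) = 239083/103125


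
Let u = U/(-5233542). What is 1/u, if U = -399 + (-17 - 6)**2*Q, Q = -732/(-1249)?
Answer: 2178897986/37041 ≈ 58824.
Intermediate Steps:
Q = 732/1249 (Q = -732*(-1/1249) = 732/1249 ≈ 0.58607)
U = -111123/1249 (U = -399 + (-17 - 6)**2*(732/1249) = -399 + (-23)**2*(732/1249) = -399 + 529*(732/1249) = -399 + 387228/1249 = -111123/1249 ≈ -88.970)
u = 37041/2178897986 (u = -111123/1249/(-5233542) = -111123/1249*(-1/5233542) = 37041/2178897986 ≈ 1.7000e-5)
1/u = 1/(37041/2178897986) = 2178897986/37041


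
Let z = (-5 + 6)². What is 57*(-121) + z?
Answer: -6896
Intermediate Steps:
z = 1 (z = 1² = 1)
57*(-121) + z = 57*(-121) + 1 = -6897 + 1 = -6896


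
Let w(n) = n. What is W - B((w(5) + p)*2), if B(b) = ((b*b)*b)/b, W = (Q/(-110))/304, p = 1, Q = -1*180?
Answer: -240759/1672 ≈ -143.99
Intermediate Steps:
Q = -180
W = 9/1672 (W = -180/(-110)/304 = -180*(-1/110)*(1/304) = (18/11)*(1/304) = 9/1672 ≈ 0.0053828)
B(b) = b² (B(b) = (b²*b)/b = b³/b = b²)
W - B((w(5) + p)*2) = 9/1672 - ((5 + 1)*2)² = 9/1672 - (6*2)² = 9/1672 - 1*12² = 9/1672 - 1*144 = 9/1672 - 144 = -240759/1672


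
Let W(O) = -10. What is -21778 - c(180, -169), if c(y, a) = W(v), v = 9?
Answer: -21768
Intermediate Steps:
c(y, a) = -10
-21778 - c(180, -169) = -21778 - 1*(-10) = -21778 + 10 = -21768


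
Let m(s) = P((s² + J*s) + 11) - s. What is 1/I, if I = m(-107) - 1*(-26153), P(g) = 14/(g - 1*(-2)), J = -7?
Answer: 12211/320660874 ≈ 3.8081e-5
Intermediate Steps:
P(g) = 14/(2 + g) (P(g) = 14/(g + 2) = 14/(2 + g))
m(s) = -s + 14/(13 + s² - 7*s) (m(s) = 14/(2 + ((s² - 7*s) + 11)) - s = 14/(2 + (11 + s² - 7*s)) - s = 14/(13 + s² - 7*s) - s = -s + 14/(13 + s² - 7*s))
I = 320660874/12211 (I = (14 - 1*(-107)*(13 + (-107)² - 7*(-107)))/(13 + (-107)² - 7*(-107)) - 1*(-26153) = (14 - 1*(-107)*(13 + 11449 + 749))/(13 + 11449 + 749) + 26153 = (14 - 1*(-107)*12211)/12211 + 26153 = (14 + 1306577)/12211 + 26153 = (1/12211)*1306591 + 26153 = 1306591/12211 + 26153 = 320660874/12211 ≈ 26260.)
1/I = 1/(320660874/12211) = 12211/320660874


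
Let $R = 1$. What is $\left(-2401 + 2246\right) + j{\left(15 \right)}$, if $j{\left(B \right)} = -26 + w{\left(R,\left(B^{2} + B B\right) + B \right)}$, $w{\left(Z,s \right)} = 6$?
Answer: $-175$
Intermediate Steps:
$j{\left(B \right)} = -20$ ($j{\left(B \right)} = -26 + 6 = -20$)
$\left(-2401 + 2246\right) + j{\left(15 \right)} = \left(-2401 + 2246\right) - 20 = -155 - 20 = -175$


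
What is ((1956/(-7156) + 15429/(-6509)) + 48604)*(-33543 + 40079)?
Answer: 3699006073001392/11644601 ≈ 3.1766e+8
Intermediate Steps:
((1956/(-7156) + 15429/(-6509)) + 48604)*(-33543 + 40079) = ((1956*(-1/7156) + 15429*(-1/6509)) + 48604)*6536 = ((-489/1789 - 15429/6509) + 48604)*6536 = (-30785382/11644601 + 48604)*6536 = (565943401622/11644601)*6536 = 3699006073001392/11644601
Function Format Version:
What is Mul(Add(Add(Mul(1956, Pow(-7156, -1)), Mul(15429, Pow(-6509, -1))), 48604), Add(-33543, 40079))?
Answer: Rational(3699006073001392, 11644601) ≈ 3.1766e+8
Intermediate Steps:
Mul(Add(Add(Mul(1956, Pow(-7156, -1)), Mul(15429, Pow(-6509, -1))), 48604), Add(-33543, 40079)) = Mul(Add(Add(Mul(1956, Rational(-1, 7156)), Mul(15429, Rational(-1, 6509))), 48604), 6536) = Mul(Add(Add(Rational(-489, 1789), Rational(-15429, 6509)), 48604), 6536) = Mul(Add(Rational(-30785382, 11644601), 48604), 6536) = Mul(Rational(565943401622, 11644601), 6536) = Rational(3699006073001392, 11644601)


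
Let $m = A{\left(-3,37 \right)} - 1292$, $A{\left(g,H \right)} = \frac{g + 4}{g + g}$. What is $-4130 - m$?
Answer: $- \frac{17027}{6} \approx -2837.8$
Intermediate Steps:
$A{\left(g,H \right)} = \frac{4 + g}{2 g}$
$m = - \frac{7753}{6}$ ($m = \frac{4 - 3}{2 \left(-3\right)} - 1292 = \frac{1}{2} \left(- \frac{1}{3}\right) 1 - 1292 = - \frac{1}{6} - 1292 = - \frac{7753}{6} \approx -1292.2$)
$-4130 - m = -4130 - - \frac{7753}{6} = -4130 + \frac{7753}{6} = - \frac{17027}{6}$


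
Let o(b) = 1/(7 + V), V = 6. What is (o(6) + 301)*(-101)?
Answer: -395314/13 ≈ -30409.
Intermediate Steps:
o(b) = 1/13 (o(b) = 1/(7 + 6) = 1/13)
(o(6) + 301)*(-101) = (1/13 + 301)*(-101) = (3914/13)*(-101) = -395314/13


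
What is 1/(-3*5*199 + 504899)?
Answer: 1/501914 ≈ 1.9924e-6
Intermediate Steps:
1/(-3*5*199 + 504899) = 1/(-15*199 + 504899) = 1/(-2985 + 504899) = 1/501914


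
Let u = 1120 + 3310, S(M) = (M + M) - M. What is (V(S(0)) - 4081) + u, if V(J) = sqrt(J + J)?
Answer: 349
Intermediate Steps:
S(M) = M (S(M) = 2*M - M = M)
V(J) = sqrt(2)*sqrt(J) (V(J) = sqrt(2*J) = sqrt(2)*sqrt(J))
u = 4430
(V(S(0)) - 4081) + u = (sqrt(2)*sqrt(0) - 4081) + 4430 = (sqrt(2)*0 - 4081) + 4430 = (0 - 4081) + 4430 = -4081 + 4430 = 349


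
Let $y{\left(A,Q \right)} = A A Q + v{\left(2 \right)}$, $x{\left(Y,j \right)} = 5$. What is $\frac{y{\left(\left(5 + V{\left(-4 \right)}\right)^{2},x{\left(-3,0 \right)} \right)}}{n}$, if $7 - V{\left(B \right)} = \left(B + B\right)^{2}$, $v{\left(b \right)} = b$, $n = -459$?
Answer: $- \frac{36558082}{459} \approx -79647.0$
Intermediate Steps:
$V{\left(B \right)} = 7 - 4 B^{2}$ ($V{\left(B \right)} = 7 - \left(B + B\right)^{2} = 7 - \left(2 B\right)^{2} = 7 - 4 B^{2}$)
$y{\left(A,Q \right)} = 2 + Q A^{2}$ ($y{\left(A,Q \right)} = A A Q + 2 = A^{2} Q + 2 = Q A^{2} + 2 = 2 + Q A^{2}$)
$\frac{y{\left(\left(5 + V{\left(-4 \right)}\right)^{2},x{\left(-3,0 \right)} \right)}}{n} = \frac{2 + 5 \left(\left(5 + \left(7 - 4 \left(-4\right)^{2}\right)\right)^{2}\right)^{2}}{-459} = \left(2 + 5 \left(\left(5 + \left(7 - 64\right)\right)^{2}\right)^{2}\right) \left(- \frac{1}{459}\right) = \left(2 + 5 \left(\left(5 - 57\right)^{2}\right)^{2}\right) \left(- \frac{1}{459}\right) = \left(2 + 5 \left(\left(-52\right)^{2}\right)^{2}\right) \left(- \frac{1}{459}\right) = \left(2 + 5 \cdot 2704^{2}\right) \left(- \frac{1}{459}\right) = \left(2 + 5 \cdot 7311616\right) \left(- \frac{1}{459}\right) = \left(2 + 36558080\right) \left(- \frac{1}{459}\right) = 36558082 \left(- \frac{1}{459}\right) = - \frac{36558082}{459}$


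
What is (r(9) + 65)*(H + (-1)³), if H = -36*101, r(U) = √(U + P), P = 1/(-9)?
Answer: -236405 - 14548*√5/3 ≈ -2.4725e+5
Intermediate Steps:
P = -⅑ ≈ -0.11111
r(U) = √(-⅑ + U) (r(U) = √(U - ⅑) = √(-⅑ + U))
H = -3636
(r(9) + 65)*(H + (-1)³) = (√(-1 + 9*9)/3 + 65)*(-3636 + (-1)³) = (√(-1 + 81)/3 + 65)*(-3636 - 1) = (√80/3 + 65)*(-3637) = ((4*√5)/3 + 65)*(-3637) = (4*√5/3 + 65)*(-3637) = (65 + 4*√5/3)*(-3637) = -236405 - 14548*√5/3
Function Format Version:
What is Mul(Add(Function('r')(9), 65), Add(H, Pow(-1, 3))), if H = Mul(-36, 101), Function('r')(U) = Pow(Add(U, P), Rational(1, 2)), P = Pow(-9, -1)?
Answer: Add(-236405, Mul(Rational(-14548, 3), Pow(5, Rational(1, 2)))) ≈ -2.4725e+5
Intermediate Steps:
P = Rational(-1, 9) ≈ -0.11111
Function('r')(U) = Pow(Add(Rational(-1, 9), U), Rational(1, 2)) (Function('r')(U) = Pow(Add(U, Rational(-1, 9)), Rational(1, 2)) = Pow(Add(Rational(-1, 9), U), Rational(1, 2)))
H = -3636
Mul(Add(Function('r')(9), 65), Add(H, Pow(-1, 3))) = Mul(Add(Mul(Rational(1, 3), Pow(Add(-1, Mul(9, 9)), Rational(1, 2))), 65), Add(-3636, Pow(-1, 3))) = Mul(Add(Mul(Rational(1, 3), Pow(Add(-1, 81), Rational(1, 2))), 65), Add(-3636, -1)) = Mul(Add(Mul(Rational(1, 3), Pow(80, Rational(1, 2))), 65), -3637) = Mul(Add(Mul(Rational(1, 3), Mul(4, Pow(5, Rational(1, 2)))), 65), -3637) = Mul(Add(Mul(Rational(4, 3), Pow(5, Rational(1, 2))), 65), -3637) = Mul(Add(65, Mul(Rational(4, 3), Pow(5, Rational(1, 2)))), -3637) = Add(-236405, Mul(Rational(-14548, 3), Pow(5, Rational(1, 2))))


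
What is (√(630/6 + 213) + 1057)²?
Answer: (1057 + √318)² ≈ 1.1553e+6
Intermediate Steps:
(√(630/6 + 213) + 1057)² = (√(630*(⅙) + 213) + 1057)² = (√(105 + 213) + 1057)² = (√318 + 1057)² = (1057 + √318)²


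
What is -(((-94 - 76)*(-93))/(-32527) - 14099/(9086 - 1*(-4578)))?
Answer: 674626013/444448928 ≈ 1.5179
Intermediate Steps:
-(((-94 - 76)*(-93))/(-32527) - 14099/(9086 - 1*(-4578))) = -(-170*(-93)*(-1/32527) - 14099/(9086 + 4578)) = -(15810*(-1/32527) - 14099/13664) = -(-15810/32527 - 14099*1/13664) = -(-15810/32527 - 14099/13664) = -1*(-674626013/444448928) = 674626013/444448928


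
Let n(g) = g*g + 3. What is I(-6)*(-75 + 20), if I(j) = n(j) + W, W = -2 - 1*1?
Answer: -1980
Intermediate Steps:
n(g) = 3 + g² (n(g) = g² + 3 = 3 + g²)
W = -3 (W = -2 - 1 = -3)
I(j) = j² (I(j) = (3 + j²) - 3 = j²)
I(-6)*(-75 + 20) = (-6)²*(-75 + 20) = 36*(-55) = -1980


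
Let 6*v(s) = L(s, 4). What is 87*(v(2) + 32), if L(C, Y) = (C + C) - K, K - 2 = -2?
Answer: 2842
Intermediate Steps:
K = 0 (K = 2 - 2 = 0)
L(C, Y) = 2*C (L(C, Y) = (C + C) - 1*0 = 2*C + 0 = 2*C)
v(s) = s/3 (v(s) = (2*s)/6 = s/3)
87*(v(2) + 32) = 87*((⅓)*2 + 32) = 87*(⅔ + 32) = 87*(98/3) = 2842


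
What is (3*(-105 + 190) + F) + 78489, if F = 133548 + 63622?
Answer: 275914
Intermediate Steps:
F = 197170
(3*(-105 + 190) + F) + 78489 = (3*(-105 + 190) + 197170) + 78489 = (3*85 + 197170) + 78489 = (255 + 197170) + 78489 = 197425 + 78489 = 275914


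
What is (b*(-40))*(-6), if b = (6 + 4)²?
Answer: 24000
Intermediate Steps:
b = 100 (b = 10² = 100)
(b*(-40))*(-6) = (100*(-40))*(-6) = -4000*(-6) = 24000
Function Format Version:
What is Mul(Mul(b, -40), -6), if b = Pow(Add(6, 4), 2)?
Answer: 24000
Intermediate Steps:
b = 100 (b = Pow(10, 2) = 100)
Mul(Mul(b, -40), -6) = Mul(Mul(100, -40), -6) = Mul(-4000, -6) = 24000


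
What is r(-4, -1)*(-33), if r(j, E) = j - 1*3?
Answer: 231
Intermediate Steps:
r(j, E) = -3 + j (r(j, E) = j - 3 = -3 + j)
r(-4, -1)*(-33) = (-3 - 4)*(-33) = -7*(-33) = 231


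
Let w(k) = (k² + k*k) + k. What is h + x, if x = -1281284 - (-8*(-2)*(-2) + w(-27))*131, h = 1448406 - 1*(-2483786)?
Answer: 2467639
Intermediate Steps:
w(k) = k + 2*k² (w(k) = (k² + k²) + k = 2*k² + k = k + 2*k²)
h = 3932192 (h = 1448406 + 2483786 = 3932192)
x = -1464553 (x = -1281284 - (-8*(-2)*(-2) - 27*(1 + 2*(-27)))*131 = -1281284 - (16*(-2) - 27*(1 - 54))*131 = -1281284 - (-32 - 27*(-53))*131 = -1281284 - (-32 + 1431)*131 = -1281284 - 1399*131 = -1281284 - 1*183269 = -1281284 - 183269 = -1464553)
h + x = 3932192 - 1464553 = 2467639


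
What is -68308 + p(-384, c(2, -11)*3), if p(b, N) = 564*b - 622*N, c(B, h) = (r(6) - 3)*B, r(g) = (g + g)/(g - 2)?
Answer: -284884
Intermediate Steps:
r(g) = 2*g/(-2 + g) (r(g) = (2*g)/(-2 + g) = 2*g/(-2 + g))
c(B, h) = 0 (c(B, h) = (2*6/(-2 + 6) - 3)*B = (2*6/4 - 3)*B = (2*6*(1/4) - 3)*B = (3 - 3)*B = 0*B = 0)
p(b, N) = -622*N + 564*b
-68308 + p(-384, c(2, -11)*3) = -68308 + (-0*3 + 564*(-384)) = -68308 + (-622*0 - 216576) = -68308 + (0 - 216576) = -68308 - 216576 = -284884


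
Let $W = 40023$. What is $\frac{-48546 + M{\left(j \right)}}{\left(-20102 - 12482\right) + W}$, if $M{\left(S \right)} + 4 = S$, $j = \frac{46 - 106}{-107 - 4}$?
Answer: $- \frac{1796330}{275243} \approx -6.5263$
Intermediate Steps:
$j = \frac{20}{37}$ ($j = - \frac{60}{-111} = \left(-60\right) \left(- \frac{1}{111}\right) = \frac{20}{37} \approx 0.54054$)
$M{\left(S \right)} = -4 + S$
$\frac{-48546 + M{\left(j \right)}}{\left(-20102 - 12482\right) + W} = \frac{-48546 + \left(-4 + \frac{20}{37}\right)}{\left(-20102 - 12482\right) + 40023} = \frac{-48546 - \frac{128}{37}}{-32584 + 40023} = - \frac{1796330}{37 \cdot 7439} = \left(- \frac{1796330}{37}\right) \frac{1}{7439} = - \frac{1796330}{275243}$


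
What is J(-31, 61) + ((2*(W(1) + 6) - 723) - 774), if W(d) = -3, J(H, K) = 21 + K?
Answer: -1409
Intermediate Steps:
J(-31, 61) + ((2*(W(1) + 6) - 723) - 774) = (21 + 61) + ((2*(-3 + 6) - 723) - 774) = 82 + ((2*3 - 723) - 774) = 82 + ((6 - 723) - 774) = 82 + (-717 - 774) = 82 - 1491 = -1409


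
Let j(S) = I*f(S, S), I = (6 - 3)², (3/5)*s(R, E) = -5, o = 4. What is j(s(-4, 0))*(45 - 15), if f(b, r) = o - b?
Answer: 3330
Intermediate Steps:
f(b, r) = 4 - b
s(R, E) = -25/3 (s(R, E) = (5/3)*(-5) = -25/3)
I = 9 (I = 3² = 9)
j(S) = 36 - 9*S (j(S) = 9*(4 - S) = 36 - 9*S)
j(s(-4, 0))*(45 - 15) = (36 - 9*(-25/3))*(45 - 15) = (36 + 75)*30 = 111*30 = 3330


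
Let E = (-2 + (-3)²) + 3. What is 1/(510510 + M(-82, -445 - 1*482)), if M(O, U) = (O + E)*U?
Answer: 1/577254 ≈ 1.7323e-6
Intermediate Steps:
E = 10 (E = (-2 + 9) + 3 = 7 + 3 = 10)
M(O, U) = U*(10 + O) (M(O, U) = (O + 10)*U = (10 + O)*U = U*(10 + O))
1/(510510 + M(-82, -445 - 1*482)) = 1/(510510 + (-445 - 1*482)*(10 - 82)) = 1/(510510 + (-445 - 482)*(-72)) = 1/(510510 - 927*(-72)) = 1/(510510 + 66744) = 1/577254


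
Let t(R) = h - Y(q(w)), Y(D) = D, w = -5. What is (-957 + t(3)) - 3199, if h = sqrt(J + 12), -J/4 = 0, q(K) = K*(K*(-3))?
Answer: -4081 + 2*sqrt(3) ≈ -4077.5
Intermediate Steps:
q(K) = -3*K**2 (q(K) = K*(-3*K) = -3*K**2)
J = 0 (J = -4*0 = 0)
h = 2*sqrt(3) (h = sqrt(0 + 12) = sqrt(12) = 2*sqrt(3) ≈ 3.4641)
t(R) = 75 + 2*sqrt(3) (t(R) = 2*sqrt(3) - (-3)*(-5)**2 = 2*sqrt(3) - (-3)*25 = 2*sqrt(3) - 1*(-75) = 2*sqrt(3) + 75 = 75 + 2*sqrt(3))
(-957 + t(3)) - 3199 = (-957 + (75 + 2*sqrt(3))) - 3199 = (-882 + 2*sqrt(3)) - 3199 = -4081 + 2*sqrt(3)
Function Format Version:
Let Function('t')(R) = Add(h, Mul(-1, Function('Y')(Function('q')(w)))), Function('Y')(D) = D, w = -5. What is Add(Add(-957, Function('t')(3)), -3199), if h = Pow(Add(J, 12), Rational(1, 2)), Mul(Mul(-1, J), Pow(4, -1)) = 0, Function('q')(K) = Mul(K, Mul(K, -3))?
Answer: Add(-4081, Mul(2, Pow(3, Rational(1, 2)))) ≈ -4077.5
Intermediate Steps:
Function('q')(K) = Mul(-3, Pow(K, 2)) (Function('q')(K) = Mul(K, Mul(-3, K)) = Mul(-3, Pow(K, 2)))
J = 0 (J = Mul(-4, 0) = 0)
h = Mul(2, Pow(3, Rational(1, 2))) (h = Pow(Add(0, 12), Rational(1, 2)) = Pow(12, Rational(1, 2)) = Mul(2, Pow(3, Rational(1, 2))) ≈ 3.4641)
Function('t')(R) = Add(75, Mul(2, Pow(3, Rational(1, 2)))) (Function('t')(R) = Add(Mul(2, Pow(3, Rational(1, 2))), Mul(-1, Mul(-3, Pow(-5, 2)))) = Add(Mul(2, Pow(3, Rational(1, 2))), Mul(-1, Mul(-3, 25))) = Add(Mul(2, Pow(3, Rational(1, 2))), Mul(-1, -75)) = Add(Mul(2, Pow(3, Rational(1, 2))), 75) = Add(75, Mul(2, Pow(3, Rational(1, 2)))))
Add(Add(-957, Function('t')(3)), -3199) = Add(Add(-957, Add(75, Mul(2, Pow(3, Rational(1, 2))))), -3199) = Add(Add(-882, Mul(2, Pow(3, Rational(1, 2)))), -3199) = Add(-4081, Mul(2, Pow(3, Rational(1, 2))))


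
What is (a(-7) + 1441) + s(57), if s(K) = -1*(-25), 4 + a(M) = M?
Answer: 1455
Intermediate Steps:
a(M) = -4 + M
s(K) = 25
(a(-7) + 1441) + s(57) = ((-4 - 7) + 1441) + 25 = (-11 + 1441) + 25 = 1430 + 25 = 1455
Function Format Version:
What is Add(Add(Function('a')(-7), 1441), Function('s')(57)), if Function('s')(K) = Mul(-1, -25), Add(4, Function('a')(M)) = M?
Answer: 1455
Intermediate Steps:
Function('a')(M) = Add(-4, M)
Function('s')(K) = 25
Add(Add(Function('a')(-7), 1441), Function('s')(57)) = Add(Add(Add(-4, -7), 1441), 25) = Add(Add(-11, 1441), 25) = Add(1430, 25) = 1455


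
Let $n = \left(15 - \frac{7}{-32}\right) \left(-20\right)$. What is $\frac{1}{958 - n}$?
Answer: $\frac{8}{10099} \approx 0.00079216$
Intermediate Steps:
$n = - \frac{2435}{8}$ ($n = \left(15 - - \frac{7}{32}\right) \left(-20\right) = \left(15 + \frac{7}{32}\right) \left(-20\right) = \frac{487}{32} \left(-20\right) = - \frac{2435}{8} \approx -304.38$)
$\frac{1}{958 - n} = \frac{1}{958 - - \frac{2435}{8}} = \frac{1}{958 + \frac{2435}{8}} = \frac{1}{\frac{10099}{8}} = \frac{8}{10099}$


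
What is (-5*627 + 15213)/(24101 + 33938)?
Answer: 12078/58039 ≈ 0.20810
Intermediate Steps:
(-5*627 + 15213)/(24101 + 33938) = (-3135 + 15213)/58039 = 12078*(1/58039) = 12078/58039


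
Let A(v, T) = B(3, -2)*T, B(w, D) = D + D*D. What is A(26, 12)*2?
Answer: 48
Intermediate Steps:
B(w, D) = D + D²
A(v, T) = 2*T (A(v, T) = (-2*(1 - 2))*T = (-2*(-1))*T = 2*T)
A(26, 12)*2 = (2*12)*2 = 24*2 = 48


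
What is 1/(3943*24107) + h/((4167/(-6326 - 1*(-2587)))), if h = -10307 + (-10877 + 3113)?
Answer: 6422551509150736/396089605467 ≈ 16215.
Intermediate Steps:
h = -18071 (h = -10307 - 7764 = -18071)
1/(3943*24107) + h/((4167/(-6326 - 1*(-2587)))) = 1/(3943*24107) - 18071/(4167/(-6326 - 1*(-2587))) = (1/3943)*(1/24107) - 18071/(4167/(-6326 + 2587)) = 1/95053901 - 18071/(4167/(-3739)) = 1/95053901 - 18071/(4167*(-1/3739)) = 1/95053901 - 18071/(-4167/3739) = 1/95053901 - 18071*(-3739/4167) = 1/95053901 + 67567469/4167 = 6422551509150736/396089605467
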